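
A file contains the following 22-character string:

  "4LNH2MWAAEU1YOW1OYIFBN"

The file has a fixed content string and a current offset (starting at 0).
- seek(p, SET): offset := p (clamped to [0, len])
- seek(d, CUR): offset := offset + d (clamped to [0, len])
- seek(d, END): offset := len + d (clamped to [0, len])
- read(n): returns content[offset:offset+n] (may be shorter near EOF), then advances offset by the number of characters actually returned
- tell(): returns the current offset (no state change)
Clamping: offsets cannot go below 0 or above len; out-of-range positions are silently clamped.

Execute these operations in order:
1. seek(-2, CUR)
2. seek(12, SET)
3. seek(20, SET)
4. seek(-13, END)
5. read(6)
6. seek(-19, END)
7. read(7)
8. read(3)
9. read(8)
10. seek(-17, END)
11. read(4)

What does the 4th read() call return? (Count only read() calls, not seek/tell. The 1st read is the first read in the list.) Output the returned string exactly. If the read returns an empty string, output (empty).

After 1 (seek(-2, CUR)): offset=0
After 2 (seek(12, SET)): offset=12
After 3 (seek(20, SET)): offset=20
After 4 (seek(-13, END)): offset=9
After 5 (read(6)): returned 'EU1YOW', offset=15
After 6 (seek(-19, END)): offset=3
After 7 (read(7)): returned 'H2MWAAE', offset=10
After 8 (read(3)): returned 'U1Y', offset=13
After 9 (read(8)): returned 'OW1OYIFB', offset=21
After 10 (seek(-17, END)): offset=5
After 11 (read(4)): returned 'MWAA', offset=9

Answer: OW1OYIFB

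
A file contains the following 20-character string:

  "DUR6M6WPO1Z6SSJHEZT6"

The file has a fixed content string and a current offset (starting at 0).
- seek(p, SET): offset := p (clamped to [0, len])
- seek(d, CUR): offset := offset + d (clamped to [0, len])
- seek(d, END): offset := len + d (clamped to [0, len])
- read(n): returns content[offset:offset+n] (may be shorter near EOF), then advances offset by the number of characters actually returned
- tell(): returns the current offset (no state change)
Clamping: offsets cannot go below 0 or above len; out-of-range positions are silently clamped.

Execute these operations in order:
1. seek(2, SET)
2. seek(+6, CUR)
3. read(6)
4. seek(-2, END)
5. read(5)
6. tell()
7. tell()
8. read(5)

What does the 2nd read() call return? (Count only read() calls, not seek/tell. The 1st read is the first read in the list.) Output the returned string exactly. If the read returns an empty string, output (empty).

After 1 (seek(2, SET)): offset=2
After 2 (seek(+6, CUR)): offset=8
After 3 (read(6)): returned 'O1Z6SS', offset=14
After 4 (seek(-2, END)): offset=18
After 5 (read(5)): returned 'T6', offset=20
After 6 (tell()): offset=20
After 7 (tell()): offset=20
After 8 (read(5)): returned '', offset=20

Answer: T6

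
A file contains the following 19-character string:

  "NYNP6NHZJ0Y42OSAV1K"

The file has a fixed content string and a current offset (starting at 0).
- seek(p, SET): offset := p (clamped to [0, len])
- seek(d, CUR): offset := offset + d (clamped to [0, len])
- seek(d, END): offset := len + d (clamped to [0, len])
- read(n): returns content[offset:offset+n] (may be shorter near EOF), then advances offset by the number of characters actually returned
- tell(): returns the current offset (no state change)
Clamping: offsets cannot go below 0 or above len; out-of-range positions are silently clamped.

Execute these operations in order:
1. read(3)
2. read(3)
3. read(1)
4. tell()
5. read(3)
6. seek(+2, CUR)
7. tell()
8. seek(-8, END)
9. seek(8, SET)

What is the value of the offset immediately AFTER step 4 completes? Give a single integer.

Answer: 7

Derivation:
After 1 (read(3)): returned 'NYN', offset=3
After 2 (read(3)): returned 'P6N', offset=6
After 3 (read(1)): returned 'H', offset=7
After 4 (tell()): offset=7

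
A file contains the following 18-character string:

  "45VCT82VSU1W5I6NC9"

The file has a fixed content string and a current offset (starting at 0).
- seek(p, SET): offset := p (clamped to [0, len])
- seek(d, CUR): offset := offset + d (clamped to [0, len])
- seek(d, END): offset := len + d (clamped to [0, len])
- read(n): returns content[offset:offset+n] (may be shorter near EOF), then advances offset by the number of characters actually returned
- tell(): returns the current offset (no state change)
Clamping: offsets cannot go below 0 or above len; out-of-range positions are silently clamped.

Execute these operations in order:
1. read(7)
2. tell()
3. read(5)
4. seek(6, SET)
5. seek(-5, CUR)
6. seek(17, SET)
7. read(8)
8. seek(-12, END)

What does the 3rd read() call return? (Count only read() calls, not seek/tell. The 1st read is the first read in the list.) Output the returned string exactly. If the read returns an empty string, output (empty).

Answer: 9

Derivation:
After 1 (read(7)): returned '45VCT82', offset=7
After 2 (tell()): offset=7
After 3 (read(5)): returned 'VSU1W', offset=12
After 4 (seek(6, SET)): offset=6
After 5 (seek(-5, CUR)): offset=1
After 6 (seek(17, SET)): offset=17
After 7 (read(8)): returned '9', offset=18
After 8 (seek(-12, END)): offset=6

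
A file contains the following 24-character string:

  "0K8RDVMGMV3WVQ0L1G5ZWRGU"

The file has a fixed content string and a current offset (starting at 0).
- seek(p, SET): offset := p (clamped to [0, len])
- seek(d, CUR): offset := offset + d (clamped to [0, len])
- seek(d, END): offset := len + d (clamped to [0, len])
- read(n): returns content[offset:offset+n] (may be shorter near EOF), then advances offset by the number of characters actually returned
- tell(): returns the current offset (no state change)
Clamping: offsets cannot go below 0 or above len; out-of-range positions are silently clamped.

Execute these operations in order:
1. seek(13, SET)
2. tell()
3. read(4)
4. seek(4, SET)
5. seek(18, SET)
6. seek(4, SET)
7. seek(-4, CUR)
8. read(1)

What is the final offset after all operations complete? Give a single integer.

Answer: 1

Derivation:
After 1 (seek(13, SET)): offset=13
After 2 (tell()): offset=13
After 3 (read(4)): returned 'Q0L1', offset=17
After 4 (seek(4, SET)): offset=4
After 5 (seek(18, SET)): offset=18
After 6 (seek(4, SET)): offset=4
After 7 (seek(-4, CUR)): offset=0
After 8 (read(1)): returned '0', offset=1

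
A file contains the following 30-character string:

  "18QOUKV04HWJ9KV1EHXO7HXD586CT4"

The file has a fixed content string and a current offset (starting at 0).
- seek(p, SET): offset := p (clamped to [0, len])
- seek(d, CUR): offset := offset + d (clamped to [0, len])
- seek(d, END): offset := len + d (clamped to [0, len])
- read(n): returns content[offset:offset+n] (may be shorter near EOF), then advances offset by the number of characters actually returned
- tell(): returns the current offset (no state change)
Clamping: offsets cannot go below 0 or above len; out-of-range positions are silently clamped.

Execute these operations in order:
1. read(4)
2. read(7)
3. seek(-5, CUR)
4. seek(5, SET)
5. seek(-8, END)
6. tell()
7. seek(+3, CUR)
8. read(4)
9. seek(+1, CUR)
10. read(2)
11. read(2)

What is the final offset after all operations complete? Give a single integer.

Answer: 30

Derivation:
After 1 (read(4)): returned '18QO', offset=4
After 2 (read(7)): returned 'UKV04HW', offset=11
After 3 (seek(-5, CUR)): offset=6
After 4 (seek(5, SET)): offset=5
After 5 (seek(-8, END)): offset=22
After 6 (tell()): offset=22
After 7 (seek(+3, CUR)): offset=25
After 8 (read(4)): returned '86CT', offset=29
After 9 (seek(+1, CUR)): offset=30
After 10 (read(2)): returned '', offset=30
After 11 (read(2)): returned '', offset=30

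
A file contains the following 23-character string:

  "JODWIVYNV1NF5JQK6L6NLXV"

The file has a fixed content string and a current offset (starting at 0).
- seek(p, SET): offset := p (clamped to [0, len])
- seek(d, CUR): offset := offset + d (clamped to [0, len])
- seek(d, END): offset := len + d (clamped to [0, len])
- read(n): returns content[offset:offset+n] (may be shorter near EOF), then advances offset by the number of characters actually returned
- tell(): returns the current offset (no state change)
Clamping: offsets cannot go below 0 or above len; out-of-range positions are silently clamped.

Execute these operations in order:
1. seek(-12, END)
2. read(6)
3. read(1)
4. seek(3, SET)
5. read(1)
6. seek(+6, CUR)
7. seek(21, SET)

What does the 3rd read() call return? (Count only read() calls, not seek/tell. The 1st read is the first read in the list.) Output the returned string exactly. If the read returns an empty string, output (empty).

Answer: W

Derivation:
After 1 (seek(-12, END)): offset=11
After 2 (read(6)): returned 'F5JQK6', offset=17
After 3 (read(1)): returned 'L', offset=18
After 4 (seek(3, SET)): offset=3
After 5 (read(1)): returned 'W', offset=4
After 6 (seek(+6, CUR)): offset=10
After 7 (seek(21, SET)): offset=21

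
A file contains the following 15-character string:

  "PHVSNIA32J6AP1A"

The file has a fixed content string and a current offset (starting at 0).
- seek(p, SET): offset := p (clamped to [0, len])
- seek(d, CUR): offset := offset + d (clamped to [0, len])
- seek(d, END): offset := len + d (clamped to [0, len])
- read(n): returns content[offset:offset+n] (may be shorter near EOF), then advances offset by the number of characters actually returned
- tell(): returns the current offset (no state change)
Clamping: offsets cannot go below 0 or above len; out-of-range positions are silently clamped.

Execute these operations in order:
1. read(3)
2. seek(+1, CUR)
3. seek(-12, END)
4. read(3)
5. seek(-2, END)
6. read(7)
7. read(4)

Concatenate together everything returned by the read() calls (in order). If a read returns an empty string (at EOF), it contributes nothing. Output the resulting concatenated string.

Answer: PHVSNI1A

Derivation:
After 1 (read(3)): returned 'PHV', offset=3
After 2 (seek(+1, CUR)): offset=4
After 3 (seek(-12, END)): offset=3
After 4 (read(3)): returned 'SNI', offset=6
After 5 (seek(-2, END)): offset=13
After 6 (read(7)): returned '1A', offset=15
After 7 (read(4)): returned '', offset=15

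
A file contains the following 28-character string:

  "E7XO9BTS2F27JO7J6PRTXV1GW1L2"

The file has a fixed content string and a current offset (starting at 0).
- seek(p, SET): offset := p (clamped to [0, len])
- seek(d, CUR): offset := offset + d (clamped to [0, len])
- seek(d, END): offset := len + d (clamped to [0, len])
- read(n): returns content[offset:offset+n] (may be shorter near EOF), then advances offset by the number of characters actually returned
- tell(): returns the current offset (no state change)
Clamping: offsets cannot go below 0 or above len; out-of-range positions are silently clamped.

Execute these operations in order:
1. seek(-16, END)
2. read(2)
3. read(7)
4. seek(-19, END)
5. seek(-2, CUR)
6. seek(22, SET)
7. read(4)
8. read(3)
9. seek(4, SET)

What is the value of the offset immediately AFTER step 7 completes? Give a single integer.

Answer: 26

Derivation:
After 1 (seek(-16, END)): offset=12
After 2 (read(2)): returned 'JO', offset=14
After 3 (read(7)): returned '7J6PRTX', offset=21
After 4 (seek(-19, END)): offset=9
After 5 (seek(-2, CUR)): offset=7
After 6 (seek(22, SET)): offset=22
After 7 (read(4)): returned '1GW1', offset=26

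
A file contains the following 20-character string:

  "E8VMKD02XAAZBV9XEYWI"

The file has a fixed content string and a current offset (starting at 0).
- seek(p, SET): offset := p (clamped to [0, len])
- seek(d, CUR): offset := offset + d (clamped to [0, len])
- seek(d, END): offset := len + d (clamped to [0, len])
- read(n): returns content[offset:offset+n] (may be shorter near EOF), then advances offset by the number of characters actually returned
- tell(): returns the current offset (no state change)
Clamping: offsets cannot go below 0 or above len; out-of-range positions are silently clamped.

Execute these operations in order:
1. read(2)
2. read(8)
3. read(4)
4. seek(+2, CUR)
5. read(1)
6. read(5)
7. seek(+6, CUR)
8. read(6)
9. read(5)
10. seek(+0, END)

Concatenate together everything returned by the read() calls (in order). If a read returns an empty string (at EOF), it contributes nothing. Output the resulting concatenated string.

Answer: E8VMKD02XAAZBVEYWI

Derivation:
After 1 (read(2)): returned 'E8', offset=2
After 2 (read(8)): returned 'VMKD02XA', offset=10
After 3 (read(4)): returned 'AZBV', offset=14
After 4 (seek(+2, CUR)): offset=16
After 5 (read(1)): returned 'E', offset=17
After 6 (read(5)): returned 'YWI', offset=20
After 7 (seek(+6, CUR)): offset=20
After 8 (read(6)): returned '', offset=20
After 9 (read(5)): returned '', offset=20
After 10 (seek(+0, END)): offset=20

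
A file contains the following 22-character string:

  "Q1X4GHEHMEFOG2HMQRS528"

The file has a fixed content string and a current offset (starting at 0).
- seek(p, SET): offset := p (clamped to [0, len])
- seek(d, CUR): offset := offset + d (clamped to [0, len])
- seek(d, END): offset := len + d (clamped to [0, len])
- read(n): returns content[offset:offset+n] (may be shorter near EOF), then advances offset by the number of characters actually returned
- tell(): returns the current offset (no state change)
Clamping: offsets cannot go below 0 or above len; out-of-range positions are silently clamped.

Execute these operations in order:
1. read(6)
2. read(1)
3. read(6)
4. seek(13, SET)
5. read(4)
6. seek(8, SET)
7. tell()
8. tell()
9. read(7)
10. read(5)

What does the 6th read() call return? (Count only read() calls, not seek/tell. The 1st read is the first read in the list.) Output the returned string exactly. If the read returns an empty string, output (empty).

After 1 (read(6)): returned 'Q1X4GH', offset=6
After 2 (read(1)): returned 'E', offset=7
After 3 (read(6)): returned 'HMEFOG', offset=13
After 4 (seek(13, SET)): offset=13
After 5 (read(4)): returned '2HMQ', offset=17
After 6 (seek(8, SET)): offset=8
After 7 (tell()): offset=8
After 8 (tell()): offset=8
After 9 (read(7)): returned 'MEFOG2H', offset=15
After 10 (read(5)): returned 'MQRS5', offset=20

Answer: MQRS5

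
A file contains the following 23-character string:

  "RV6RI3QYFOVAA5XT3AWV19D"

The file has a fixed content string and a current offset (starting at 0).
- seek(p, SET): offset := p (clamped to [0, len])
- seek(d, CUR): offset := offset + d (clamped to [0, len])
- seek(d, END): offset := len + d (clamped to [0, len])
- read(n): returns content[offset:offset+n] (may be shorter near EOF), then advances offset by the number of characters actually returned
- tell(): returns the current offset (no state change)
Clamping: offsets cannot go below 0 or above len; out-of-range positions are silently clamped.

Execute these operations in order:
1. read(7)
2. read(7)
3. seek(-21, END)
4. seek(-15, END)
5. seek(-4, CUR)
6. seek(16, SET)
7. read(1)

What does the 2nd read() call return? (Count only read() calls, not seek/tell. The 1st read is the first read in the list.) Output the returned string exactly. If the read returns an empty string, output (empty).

Answer: YFOVAA5

Derivation:
After 1 (read(7)): returned 'RV6RI3Q', offset=7
After 2 (read(7)): returned 'YFOVAA5', offset=14
After 3 (seek(-21, END)): offset=2
After 4 (seek(-15, END)): offset=8
After 5 (seek(-4, CUR)): offset=4
After 6 (seek(16, SET)): offset=16
After 7 (read(1)): returned '3', offset=17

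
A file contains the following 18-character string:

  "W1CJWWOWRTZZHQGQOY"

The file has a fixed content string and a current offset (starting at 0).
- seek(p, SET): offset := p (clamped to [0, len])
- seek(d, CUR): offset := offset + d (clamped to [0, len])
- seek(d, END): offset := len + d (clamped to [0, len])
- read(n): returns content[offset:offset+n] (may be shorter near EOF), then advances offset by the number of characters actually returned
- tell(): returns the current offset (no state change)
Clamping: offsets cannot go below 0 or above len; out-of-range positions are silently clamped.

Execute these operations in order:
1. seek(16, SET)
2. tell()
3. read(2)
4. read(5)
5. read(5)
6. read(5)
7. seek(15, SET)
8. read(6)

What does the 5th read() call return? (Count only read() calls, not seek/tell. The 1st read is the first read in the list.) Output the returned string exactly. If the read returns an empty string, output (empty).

Answer: QOY

Derivation:
After 1 (seek(16, SET)): offset=16
After 2 (tell()): offset=16
After 3 (read(2)): returned 'OY', offset=18
After 4 (read(5)): returned '', offset=18
After 5 (read(5)): returned '', offset=18
After 6 (read(5)): returned '', offset=18
After 7 (seek(15, SET)): offset=15
After 8 (read(6)): returned 'QOY', offset=18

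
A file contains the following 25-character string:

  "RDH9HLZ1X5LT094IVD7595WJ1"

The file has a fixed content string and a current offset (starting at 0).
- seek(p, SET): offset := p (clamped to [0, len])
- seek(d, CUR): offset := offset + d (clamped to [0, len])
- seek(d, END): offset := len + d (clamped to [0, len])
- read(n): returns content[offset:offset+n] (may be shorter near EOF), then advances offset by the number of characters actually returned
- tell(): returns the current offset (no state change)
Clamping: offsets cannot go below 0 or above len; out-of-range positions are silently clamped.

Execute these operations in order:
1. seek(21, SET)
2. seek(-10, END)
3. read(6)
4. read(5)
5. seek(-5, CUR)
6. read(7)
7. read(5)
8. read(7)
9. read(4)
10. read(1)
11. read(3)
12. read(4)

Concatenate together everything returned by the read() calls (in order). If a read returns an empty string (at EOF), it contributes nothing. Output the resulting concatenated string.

Answer: IVD7595WJ195WJ1

Derivation:
After 1 (seek(21, SET)): offset=21
After 2 (seek(-10, END)): offset=15
After 3 (read(6)): returned 'IVD759', offset=21
After 4 (read(5)): returned '5WJ1', offset=25
After 5 (seek(-5, CUR)): offset=20
After 6 (read(7)): returned '95WJ1', offset=25
After 7 (read(5)): returned '', offset=25
After 8 (read(7)): returned '', offset=25
After 9 (read(4)): returned '', offset=25
After 10 (read(1)): returned '', offset=25
After 11 (read(3)): returned '', offset=25
After 12 (read(4)): returned '', offset=25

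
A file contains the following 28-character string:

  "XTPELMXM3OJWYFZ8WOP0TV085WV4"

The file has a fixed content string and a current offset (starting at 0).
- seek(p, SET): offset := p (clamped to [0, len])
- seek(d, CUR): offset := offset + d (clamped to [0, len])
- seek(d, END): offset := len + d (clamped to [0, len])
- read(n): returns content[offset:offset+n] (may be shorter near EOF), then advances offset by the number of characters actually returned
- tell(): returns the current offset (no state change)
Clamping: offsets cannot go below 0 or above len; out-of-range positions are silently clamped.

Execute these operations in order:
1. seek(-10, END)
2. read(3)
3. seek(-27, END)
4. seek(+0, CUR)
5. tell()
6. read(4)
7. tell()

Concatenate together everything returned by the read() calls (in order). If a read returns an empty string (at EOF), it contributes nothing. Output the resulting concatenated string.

Answer: P0TTPEL

Derivation:
After 1 (seek(-10, END)): offset=18
After 2 (read(3)): returned 'P0T', offset=21
After 3 (seek(-27, END)): offset=1
After 4 (seek(+0, CUR)): offset=1
After 5 (tell()): offset=1
After 6 (read(4)): returned 'TPEL', offset=5
After 7 (tell()): offset=5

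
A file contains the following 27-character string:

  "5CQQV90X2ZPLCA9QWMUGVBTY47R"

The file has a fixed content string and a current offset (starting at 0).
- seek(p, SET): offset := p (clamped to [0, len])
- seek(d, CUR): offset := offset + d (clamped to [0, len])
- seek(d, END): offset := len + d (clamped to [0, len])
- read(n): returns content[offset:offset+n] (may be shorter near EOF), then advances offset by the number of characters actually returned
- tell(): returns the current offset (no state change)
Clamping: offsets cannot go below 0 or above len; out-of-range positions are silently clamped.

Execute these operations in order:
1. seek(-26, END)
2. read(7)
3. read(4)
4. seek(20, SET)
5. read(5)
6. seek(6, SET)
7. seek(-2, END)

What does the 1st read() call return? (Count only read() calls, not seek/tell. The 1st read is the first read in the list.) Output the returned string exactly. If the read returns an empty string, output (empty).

After 1 (seek(-26, END)): offset=1
After 2 (read(7)): returned 'CQQV90X', offset=8
After 3 (read(4)): returned '2ZPL', offset=12
After 4 (seek(20, SET)): offset=20
After 5 (read(5)): returned 'VBTY4', offset=25
After 6 (seek(6, SET)): offset=6
After 7 (seek(-2, END)): offset=25

Answer: CQQV90X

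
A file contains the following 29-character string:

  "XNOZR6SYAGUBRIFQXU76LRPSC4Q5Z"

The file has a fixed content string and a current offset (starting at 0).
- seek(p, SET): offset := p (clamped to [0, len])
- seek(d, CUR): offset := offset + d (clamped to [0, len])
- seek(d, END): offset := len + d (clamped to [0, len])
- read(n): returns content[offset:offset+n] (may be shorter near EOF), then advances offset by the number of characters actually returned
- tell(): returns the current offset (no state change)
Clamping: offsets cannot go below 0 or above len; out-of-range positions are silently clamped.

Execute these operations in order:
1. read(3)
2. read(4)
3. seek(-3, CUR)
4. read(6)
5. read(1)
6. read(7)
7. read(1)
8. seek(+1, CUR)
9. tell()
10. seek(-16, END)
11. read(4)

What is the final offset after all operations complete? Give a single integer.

Answer: 17

Derivation:
After 1 (read(3)): returned 'XNO', offset=3
After 2 (read(4)): returned 'ZR6S', offset=7
After 3 (seek(-3, CUR)): offset=4
After 4 (read(6)): returned 'R6SYAG', offset=10
After 5 (read(1)): returned 'U', offset=11
After 6 (read(7)): returned 'BRIFQXU', offset=18
After 7 (read(1)): returned '7', offset=19
After 8 (seek(+1, CUR)): offset=20
After 9 (tell()): offset=20
After 10 (seek(-16, END)): offset=13
After 11 (read(4)): returned 'IFQX', offset=17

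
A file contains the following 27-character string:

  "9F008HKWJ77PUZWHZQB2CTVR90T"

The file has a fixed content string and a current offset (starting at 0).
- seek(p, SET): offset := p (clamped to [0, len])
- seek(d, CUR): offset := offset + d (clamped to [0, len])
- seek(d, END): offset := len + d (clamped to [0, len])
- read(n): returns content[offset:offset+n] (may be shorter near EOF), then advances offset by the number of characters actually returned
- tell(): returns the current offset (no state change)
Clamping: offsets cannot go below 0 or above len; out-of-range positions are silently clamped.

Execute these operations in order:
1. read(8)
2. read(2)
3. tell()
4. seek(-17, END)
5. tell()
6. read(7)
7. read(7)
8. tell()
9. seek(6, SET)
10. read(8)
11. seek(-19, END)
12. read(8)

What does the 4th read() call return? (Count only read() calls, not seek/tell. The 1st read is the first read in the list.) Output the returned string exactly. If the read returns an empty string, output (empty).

After 1 (read(8)): returned '9F008HKW', offset=8
After 2 (read(2)): returned 'J7', offset=10
After 3 (tell()): offset=10
After 4 (seek(-17, END)): offset=10
After 5 (tell()): offset=10
After 6 (read(7)): returned '7PUZWHZ', offset=17
After 7 (read(7)): returned 'QB2CTVR', offset=24
After 8 (tell()): offset=24
After 9 (seek(6, SET)): offset=6
After 10 (read(8)): returned 'KWJ77PUZ', offset=14
After 11 (seek(-19, END)): offset=8
After 12 (read(8)): returned 'J77PUZWH', offset=16

Answer: QB2CTVR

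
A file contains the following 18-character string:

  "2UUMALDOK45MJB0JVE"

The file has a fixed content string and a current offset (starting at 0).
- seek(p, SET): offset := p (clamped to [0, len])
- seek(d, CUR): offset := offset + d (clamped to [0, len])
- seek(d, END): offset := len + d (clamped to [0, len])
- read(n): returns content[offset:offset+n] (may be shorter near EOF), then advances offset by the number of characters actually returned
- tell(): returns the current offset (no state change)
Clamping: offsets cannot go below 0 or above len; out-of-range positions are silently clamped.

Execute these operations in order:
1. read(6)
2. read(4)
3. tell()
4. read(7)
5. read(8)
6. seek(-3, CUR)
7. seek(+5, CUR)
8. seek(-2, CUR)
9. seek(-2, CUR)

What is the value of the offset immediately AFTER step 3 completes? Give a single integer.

Answer: 10

Derivation:
After 1 (read(6)): returned '2UUMAL', offset=6
After 2 (read(4)): returned 'DOK4', offset=10
After 3 (tell()): offset=10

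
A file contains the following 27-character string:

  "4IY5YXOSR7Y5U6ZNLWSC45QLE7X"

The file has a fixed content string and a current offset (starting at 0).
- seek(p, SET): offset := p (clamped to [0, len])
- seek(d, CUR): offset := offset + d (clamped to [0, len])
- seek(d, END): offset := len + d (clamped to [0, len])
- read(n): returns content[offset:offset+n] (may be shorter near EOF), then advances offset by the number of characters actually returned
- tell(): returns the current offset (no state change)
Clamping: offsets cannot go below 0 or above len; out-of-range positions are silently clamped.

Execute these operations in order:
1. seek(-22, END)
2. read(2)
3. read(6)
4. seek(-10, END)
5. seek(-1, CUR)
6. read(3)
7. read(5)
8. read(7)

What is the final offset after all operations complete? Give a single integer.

After 1 (seek(-22, END)): offset=5
After 2 (read(2)): returned 'XO', offset=7
After 3 (read(6)): returned 'SR7Y5U', offset=13
After 4 (seek(-10, END)): offset=17
After 5 (seek(-1, CUR)): offset=16
After 6 (read(3)): returned 'LWS', offset=19
After 7 (read(5)): returned 'C45QL', offset=24
After 8 (read(7)): returned 'E7X', offset=27

Answer: 27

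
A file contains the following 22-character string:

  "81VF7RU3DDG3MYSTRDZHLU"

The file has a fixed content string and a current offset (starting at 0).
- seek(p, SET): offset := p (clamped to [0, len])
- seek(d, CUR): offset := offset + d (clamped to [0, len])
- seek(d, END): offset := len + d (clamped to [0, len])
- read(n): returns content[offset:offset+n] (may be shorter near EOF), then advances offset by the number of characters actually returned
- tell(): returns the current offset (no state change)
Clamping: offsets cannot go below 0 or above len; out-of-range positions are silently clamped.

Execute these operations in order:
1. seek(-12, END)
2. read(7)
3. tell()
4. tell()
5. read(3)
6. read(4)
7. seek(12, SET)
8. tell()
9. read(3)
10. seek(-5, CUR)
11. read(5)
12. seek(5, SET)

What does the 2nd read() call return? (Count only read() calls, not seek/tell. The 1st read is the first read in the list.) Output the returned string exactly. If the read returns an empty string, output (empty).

Answer: DZH

Derivation:
After 1 (seek(-12, END)): offset=10
After 2 (read(7)): returned 'G3MYSTR', offset=17
After 3 (tell()): offset=17
After 4 (tell()): offset=17
After 5 (read(3)): returned 'DZH', offset=20
After 6 (read(4)): returned 'LU', offset=22
After 7 (seek(12, SET)): offset=12
After 8 (tell()): offset=12
After 9 (read(3)): returned 'MYS', offset=15
After 10 (seek(-5, CUR)): offset=10
After 11 (read(5)): returned 'G3MYS', offset=15
After 12 (seek(5, SET)): offset=5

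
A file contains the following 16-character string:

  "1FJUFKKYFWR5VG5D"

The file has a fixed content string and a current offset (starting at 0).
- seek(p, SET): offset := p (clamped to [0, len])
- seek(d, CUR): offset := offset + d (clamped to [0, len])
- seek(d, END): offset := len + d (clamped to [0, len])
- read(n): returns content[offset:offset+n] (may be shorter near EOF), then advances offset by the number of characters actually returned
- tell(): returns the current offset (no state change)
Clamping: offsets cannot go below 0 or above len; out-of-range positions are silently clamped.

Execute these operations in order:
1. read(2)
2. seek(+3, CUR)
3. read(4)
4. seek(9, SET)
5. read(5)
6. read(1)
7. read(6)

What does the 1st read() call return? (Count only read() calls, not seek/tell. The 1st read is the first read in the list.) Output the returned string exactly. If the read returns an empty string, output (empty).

After 1 (read(2)): returned '1F', offset=2
After 2 (seek(+3, CUR)): offset=5
After 3 (read(4)): returned 'KKYF', offset=9
After 4 (seek(9, SET)): offset=9
After 5 (read(5)): returned 'WR5VG', offset=14
After 6 (read(1)): returned '5', offset=15
After 7 (read(6)): returned 'D', offset=16

Answer: 1F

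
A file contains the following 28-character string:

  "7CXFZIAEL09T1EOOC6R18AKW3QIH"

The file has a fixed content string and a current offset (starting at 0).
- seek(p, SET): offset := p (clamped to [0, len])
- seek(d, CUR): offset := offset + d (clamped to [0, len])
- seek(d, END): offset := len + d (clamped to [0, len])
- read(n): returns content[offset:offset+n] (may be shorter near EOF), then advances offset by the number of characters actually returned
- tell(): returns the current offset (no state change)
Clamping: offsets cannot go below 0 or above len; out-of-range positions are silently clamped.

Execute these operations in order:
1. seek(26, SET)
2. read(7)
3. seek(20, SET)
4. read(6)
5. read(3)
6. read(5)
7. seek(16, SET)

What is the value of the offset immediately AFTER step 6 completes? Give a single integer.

After 1 (seek(26, SET)): offset=26
After 2 (read(7)): returned 'IH', offset=28
After 3 (seek(20, SET)): offset=20
After 4 (read(6)): returned '8AKW3Q', offset=26
After 5 (read(3)): returned 'IH', offset=28
After 6 (read(5)): returned '', offset=28

Answer: 28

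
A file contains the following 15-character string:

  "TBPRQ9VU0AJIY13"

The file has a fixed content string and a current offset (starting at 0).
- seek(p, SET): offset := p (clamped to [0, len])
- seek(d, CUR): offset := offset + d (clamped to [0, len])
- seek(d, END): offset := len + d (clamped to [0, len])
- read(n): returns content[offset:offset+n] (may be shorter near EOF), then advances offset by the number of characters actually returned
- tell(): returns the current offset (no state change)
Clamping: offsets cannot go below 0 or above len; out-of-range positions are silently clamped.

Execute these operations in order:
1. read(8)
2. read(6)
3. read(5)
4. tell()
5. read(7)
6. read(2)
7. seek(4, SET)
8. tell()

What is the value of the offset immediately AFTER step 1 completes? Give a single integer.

Answer: 8

Derivation:
After 1 (read(8)): returned 'TBPRQ9VU', offset=8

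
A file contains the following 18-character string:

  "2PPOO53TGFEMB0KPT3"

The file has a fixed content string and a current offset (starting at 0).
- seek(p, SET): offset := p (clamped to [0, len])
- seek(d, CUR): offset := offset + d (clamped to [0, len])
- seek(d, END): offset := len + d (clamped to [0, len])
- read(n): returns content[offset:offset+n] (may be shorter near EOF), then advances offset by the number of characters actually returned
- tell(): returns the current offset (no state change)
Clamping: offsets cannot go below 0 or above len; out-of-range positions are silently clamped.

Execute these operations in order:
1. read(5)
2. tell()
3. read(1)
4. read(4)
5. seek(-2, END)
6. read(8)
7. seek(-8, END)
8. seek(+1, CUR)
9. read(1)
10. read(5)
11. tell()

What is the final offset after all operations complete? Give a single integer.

After 1 (read(5)): returned '2PPOO', offset=5
After 2 (tell()): offset=5
After 3 (read(1)): returned '5', offset=6
After 4 (read(4)): returned '3TGF', offset=10
After 5 (seek(-2, END)): offset=16
After 6 (read(8)): returned 'T3', offset=18
After 7 (seek(-8, END)): offset=10
After 8 (seek(+1, CUR)): offset=11
After 9 (read(1)): returned 'M', offset=12
After 10 (read(5)): returned 'B0KPT', offset=17
After 11 (tell()): offset=17

Answer: 17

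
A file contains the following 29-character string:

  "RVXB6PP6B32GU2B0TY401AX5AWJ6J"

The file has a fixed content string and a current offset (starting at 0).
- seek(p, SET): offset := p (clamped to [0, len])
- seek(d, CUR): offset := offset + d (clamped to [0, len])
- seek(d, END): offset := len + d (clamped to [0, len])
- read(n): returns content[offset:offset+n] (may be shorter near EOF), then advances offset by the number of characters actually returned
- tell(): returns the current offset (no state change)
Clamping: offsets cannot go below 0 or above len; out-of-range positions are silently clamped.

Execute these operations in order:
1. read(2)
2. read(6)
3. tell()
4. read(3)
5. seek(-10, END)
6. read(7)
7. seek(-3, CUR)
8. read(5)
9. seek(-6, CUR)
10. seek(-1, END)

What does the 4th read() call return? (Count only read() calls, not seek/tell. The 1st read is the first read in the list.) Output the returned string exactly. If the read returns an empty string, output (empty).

Answer: 01AX5AW

Derivation:
After 1 (read(2)): returned 'RV', offset=2
After 2 (read(6)): returned 'XB6PP6', offset=8
After 3 (tell()): offset=8
After 4 (read(3)): returned 'B32', offset=11
After 5 (seek(-10, END)): offset=19
After 6 (read(7)): returned '01AX5AW', offset=26
After 7 (seek(-3, CUR)): offset=23
After 8 (read(5)): returned '5AWJ6', offset=28
After 9 (seek(-6, CUR)): offset=22
After 10 (seek(-1, END)): offset=28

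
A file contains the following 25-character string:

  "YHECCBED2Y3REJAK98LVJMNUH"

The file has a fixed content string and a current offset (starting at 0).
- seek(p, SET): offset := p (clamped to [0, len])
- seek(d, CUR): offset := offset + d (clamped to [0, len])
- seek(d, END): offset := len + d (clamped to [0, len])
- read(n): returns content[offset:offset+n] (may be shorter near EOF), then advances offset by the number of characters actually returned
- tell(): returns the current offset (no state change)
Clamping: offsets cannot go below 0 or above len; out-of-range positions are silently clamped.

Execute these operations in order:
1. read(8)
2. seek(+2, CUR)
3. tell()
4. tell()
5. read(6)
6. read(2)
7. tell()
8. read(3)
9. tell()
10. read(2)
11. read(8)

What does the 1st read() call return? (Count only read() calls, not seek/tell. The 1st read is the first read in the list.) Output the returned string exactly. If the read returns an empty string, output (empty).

After 1 (read(8)): returned 'YHECCBED', offset=8
After 2 (seek(+2, CUR)): offset=10
After 3 (tell()): offset=10
After 4 (tell()): offset=10
After 5 (read(6)): returned '3REJAK', offset=16
After 6 (read(2)): returned '98', offset=18
After 7 (tell()): offset=18
After 8 (read(3)): returned 'LVJ', offset=21
After 9 (tell()): offset=21
After 10 (read(2)): returned 'MN', offset=23
After 11 (read(8)): returned 'UH', offset=25

Answer: YHECCBED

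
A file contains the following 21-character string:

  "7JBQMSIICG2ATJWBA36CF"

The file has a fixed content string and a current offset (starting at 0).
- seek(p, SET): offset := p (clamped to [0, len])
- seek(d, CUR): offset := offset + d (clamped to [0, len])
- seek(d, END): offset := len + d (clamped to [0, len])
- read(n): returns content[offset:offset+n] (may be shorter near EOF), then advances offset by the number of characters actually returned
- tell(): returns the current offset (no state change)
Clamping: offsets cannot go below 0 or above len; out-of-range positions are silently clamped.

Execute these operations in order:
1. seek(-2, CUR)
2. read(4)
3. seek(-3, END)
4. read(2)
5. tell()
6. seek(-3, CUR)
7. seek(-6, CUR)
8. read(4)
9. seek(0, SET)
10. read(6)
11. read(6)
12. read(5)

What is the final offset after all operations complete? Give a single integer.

After 1 (seek(-2, CUR)): offset=0
After 2 (read(4)): returned '7JBQ', offset=4
After 3 (seek(-3, END)): offset=18
After 4 (read(2)): returned '6C', offset=20
After 5 (tell()): offset=20
After 6 (seek(-3, CUR)): offset=17
After 7 (seek(-6, CUR)): offset=11
After 8 (read(4)): returned 'ATJW', offset=15
After 9 (seek(0, SET)): offset=0
After 10 (read(6)): returned '7JBQMS', offset=6
After 11 (read(6)): returned 'IICG2A', offset=12
After 12 (read(5)): returned 'TJWBA', offset=17

Answer: 17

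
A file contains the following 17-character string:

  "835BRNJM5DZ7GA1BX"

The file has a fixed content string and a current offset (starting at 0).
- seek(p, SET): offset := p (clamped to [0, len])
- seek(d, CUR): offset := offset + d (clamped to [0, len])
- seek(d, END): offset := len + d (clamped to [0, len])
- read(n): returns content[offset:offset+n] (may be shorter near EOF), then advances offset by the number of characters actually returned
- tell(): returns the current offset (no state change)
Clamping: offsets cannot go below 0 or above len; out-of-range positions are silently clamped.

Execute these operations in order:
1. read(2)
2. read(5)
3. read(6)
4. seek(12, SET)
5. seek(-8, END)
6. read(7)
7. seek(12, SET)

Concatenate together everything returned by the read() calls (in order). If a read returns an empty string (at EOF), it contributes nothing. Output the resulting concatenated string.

After 1 (read(2)): returned '83', offset=2
After 2 (read(5)): returned '5BRNJ', offset=7
After 3 (read(6)): returned 'M5DZ7G', offset=13
After 4 (seek(12, SET)): offset=12
After 5 (seek(-8, END)): offset=9
After 6 (read(7)): returned 'DZ7GA1B', offset=16
After 7 (seek(12, SET)): offset=12

Answer: 835BRNJM5DZ7GDZ7GA1B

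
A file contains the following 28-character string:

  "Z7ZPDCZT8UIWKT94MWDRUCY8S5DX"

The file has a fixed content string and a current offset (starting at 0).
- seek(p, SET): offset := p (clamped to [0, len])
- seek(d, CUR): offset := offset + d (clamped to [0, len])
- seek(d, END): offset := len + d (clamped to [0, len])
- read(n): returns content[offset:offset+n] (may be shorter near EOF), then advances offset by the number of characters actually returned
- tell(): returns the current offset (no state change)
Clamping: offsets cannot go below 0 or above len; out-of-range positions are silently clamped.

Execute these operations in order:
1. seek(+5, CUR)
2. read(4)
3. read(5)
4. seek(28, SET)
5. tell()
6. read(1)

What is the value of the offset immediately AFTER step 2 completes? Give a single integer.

After 1 (seek(+5, CUR)): offset=5
After 2 (read(4)): returned 'CZT8', offset=9

Answer: 9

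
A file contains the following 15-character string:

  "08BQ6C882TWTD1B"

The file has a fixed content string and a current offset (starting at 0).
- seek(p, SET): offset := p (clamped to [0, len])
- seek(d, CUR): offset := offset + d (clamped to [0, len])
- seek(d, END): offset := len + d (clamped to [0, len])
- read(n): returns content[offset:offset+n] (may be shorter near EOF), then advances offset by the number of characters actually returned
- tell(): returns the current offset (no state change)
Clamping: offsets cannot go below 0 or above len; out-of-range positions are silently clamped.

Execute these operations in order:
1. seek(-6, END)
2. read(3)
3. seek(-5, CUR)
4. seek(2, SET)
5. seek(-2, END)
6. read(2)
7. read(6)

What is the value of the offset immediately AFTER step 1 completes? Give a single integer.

After 1 (seek(-6, END)): offset=9

Answer: 9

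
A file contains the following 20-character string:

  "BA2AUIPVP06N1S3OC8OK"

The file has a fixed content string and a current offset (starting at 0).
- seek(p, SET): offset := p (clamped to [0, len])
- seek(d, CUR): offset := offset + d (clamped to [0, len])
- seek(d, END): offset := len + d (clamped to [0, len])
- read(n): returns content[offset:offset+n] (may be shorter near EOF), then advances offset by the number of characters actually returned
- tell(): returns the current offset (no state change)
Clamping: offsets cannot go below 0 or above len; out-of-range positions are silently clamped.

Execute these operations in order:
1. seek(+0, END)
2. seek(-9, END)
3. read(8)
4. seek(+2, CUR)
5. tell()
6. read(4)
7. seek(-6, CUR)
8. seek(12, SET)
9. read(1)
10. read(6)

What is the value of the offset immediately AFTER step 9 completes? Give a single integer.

Answer: 13

Derivation:
After 1 (seek(+0, END)): offset=20
After 2 (seek(-9, END)): offset=11
After 3 (read(8)): returned 'N1S3OC8O', offset=19
After 4 (seek(+2, CUR)): offset=20
After 5 (tell()): offset=20
After 6 (read(4)): returned '', offset=20
After 7 (seek(-6, CUR)): offset=14
After 8 (seek(12, SET)): offset=12
After 9 (read(1)): returned '1', offset=13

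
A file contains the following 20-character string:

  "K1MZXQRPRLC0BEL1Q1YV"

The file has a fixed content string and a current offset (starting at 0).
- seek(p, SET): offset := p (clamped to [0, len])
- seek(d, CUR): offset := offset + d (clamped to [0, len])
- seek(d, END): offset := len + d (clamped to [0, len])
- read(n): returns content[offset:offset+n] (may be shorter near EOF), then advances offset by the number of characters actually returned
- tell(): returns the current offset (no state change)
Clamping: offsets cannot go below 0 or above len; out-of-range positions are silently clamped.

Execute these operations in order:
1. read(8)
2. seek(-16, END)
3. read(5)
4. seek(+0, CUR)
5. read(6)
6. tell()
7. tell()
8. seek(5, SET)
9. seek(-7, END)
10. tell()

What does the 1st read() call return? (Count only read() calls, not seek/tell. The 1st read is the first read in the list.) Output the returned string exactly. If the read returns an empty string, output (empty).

Answer: K1MZXQRP

Derivation:
After 1 (read(8)): returned 'K1MZXQRP', offset=8
After 2 (seek(-16, END)): offset=4
After 3 (read(5)): returned 'XQRPR', offset=9
After 4 (seek(+0, CUR)): offset=9
After 5 (read(6)): returned 'LC0BEL', offset=15
After 6 (tell()): offset=15
After 7 (tell()): offset=15
After 8 (seek(5, SET)): offset=5
After 9 (seek(-7, END)): offset=13
After 10 (tell()): offset=13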